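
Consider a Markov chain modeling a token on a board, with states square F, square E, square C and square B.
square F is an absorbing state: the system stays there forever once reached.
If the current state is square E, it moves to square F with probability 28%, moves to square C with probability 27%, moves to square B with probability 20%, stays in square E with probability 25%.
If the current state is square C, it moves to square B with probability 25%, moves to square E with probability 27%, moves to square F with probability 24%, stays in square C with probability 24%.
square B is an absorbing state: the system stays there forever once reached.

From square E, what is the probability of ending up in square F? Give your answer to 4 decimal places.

0.5584

Let h(s) be the probability of absorption at square F starting from transient state s. Then h(square F) = 1 and h(square B) = 0. By first-step analysis:
h(square E) = 0.28·1 + 0.25·h(square E) + 0.27·h(square C) + 0.2·0
h(square C) = 0.24·1 + 0.27·h(square E) + 0.24·h(square C) + 0.25·0
Solving: h(square E) = 0.5584, h(square C) = 0.5142.
Starting from square E, the probability is 0.5584.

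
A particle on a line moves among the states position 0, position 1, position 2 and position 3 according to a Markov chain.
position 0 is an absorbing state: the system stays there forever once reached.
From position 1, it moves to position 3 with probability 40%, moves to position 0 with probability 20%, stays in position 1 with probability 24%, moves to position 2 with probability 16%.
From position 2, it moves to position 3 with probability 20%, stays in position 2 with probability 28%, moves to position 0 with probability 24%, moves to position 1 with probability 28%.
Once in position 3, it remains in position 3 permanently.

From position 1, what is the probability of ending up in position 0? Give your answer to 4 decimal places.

0.3631

Let h(s) be the probability of absorption at position 0 starting from transient state s. Then h(position 0) = 1 and h(position 3) = 0. By first-step analysis:
h(position 1) = 0.2·1 + 0.24·h(position 1) + 0.16·h(position 2) + 0.4·0
h(position 2) = 0.24·1 + 0.28·h(position 1) + 0.28·h(position 2) + 0.2·0
Solving: h(position 1) = 0.3631, h(position 2) = 0.4745.
Starting from position 1, the probability is 0.3631.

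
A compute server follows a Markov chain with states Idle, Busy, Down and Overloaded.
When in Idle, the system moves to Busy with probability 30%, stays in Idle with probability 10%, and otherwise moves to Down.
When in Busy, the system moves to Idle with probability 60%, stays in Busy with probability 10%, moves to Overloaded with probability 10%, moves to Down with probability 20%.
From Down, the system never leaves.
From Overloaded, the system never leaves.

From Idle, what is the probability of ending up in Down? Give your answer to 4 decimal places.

Let h(s) be the probability of absorption at Down starting from transient state s. Then h(Down) = 1 and h(Overloaded) = 0. By first-step analysis:
h(Idle) = 0.1·h(Idle) + 0.3·h(Busy) + 0.6·1
h(Busy) = 0.6·h(Idle) + 0.1·h(Busy) + 0.2·1 + 0.1·0
Solving: h(Idle) = 0.9524, h(Busy) = 0.8571.
Starting from Idle, the probability is 0.9524.

0.9524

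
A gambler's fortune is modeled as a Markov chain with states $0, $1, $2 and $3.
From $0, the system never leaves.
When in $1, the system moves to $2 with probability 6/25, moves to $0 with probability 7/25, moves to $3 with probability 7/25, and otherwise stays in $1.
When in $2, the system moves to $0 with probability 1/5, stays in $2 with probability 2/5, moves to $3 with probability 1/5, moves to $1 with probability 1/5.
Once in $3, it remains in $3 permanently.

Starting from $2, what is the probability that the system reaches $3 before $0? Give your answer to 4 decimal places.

0.5000

Let h(s) be the probability of absorption at $3 starting from transient state s. Then h($3) = 1 and h($0) = 0. By first-step analysis:
h($1) = 0.28·0 + 0.2·h($1) + 0.24·h($2) + 0.28·1
h($2) = 0.2·0 + 0.2·h($1) + 0.4·h($2) + 0.2·1
Solving: h($1) = 0.5000, h($2) = 0.5000.
Starting from $2, the probability is 0.5000.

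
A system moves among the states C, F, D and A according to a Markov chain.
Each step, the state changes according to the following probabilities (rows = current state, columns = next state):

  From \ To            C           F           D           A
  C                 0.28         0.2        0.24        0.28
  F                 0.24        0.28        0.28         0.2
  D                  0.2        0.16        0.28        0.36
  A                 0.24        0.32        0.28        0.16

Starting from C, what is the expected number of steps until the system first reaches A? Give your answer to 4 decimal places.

3.5187

Let t(s) be the expected number of steps to first reach A from state s, with t(A) = 0. Conditioning on the first step:
t(C) = 1 + 0.28·t(C) + 0.2·t(F) + 0.24·t(D)
t(F) = 1 + 0.24·t(C) + 0.28·t(F) + 0.28·t(D)
t(D) = 1 + 0.2·t(C) + 0.16·t(F) + 0.28·t(D)
Solving: t(C) = 3.5187, t(F) = 3.8114, t(D) = 3.2133.
Expected steps from C to A: 3.5187.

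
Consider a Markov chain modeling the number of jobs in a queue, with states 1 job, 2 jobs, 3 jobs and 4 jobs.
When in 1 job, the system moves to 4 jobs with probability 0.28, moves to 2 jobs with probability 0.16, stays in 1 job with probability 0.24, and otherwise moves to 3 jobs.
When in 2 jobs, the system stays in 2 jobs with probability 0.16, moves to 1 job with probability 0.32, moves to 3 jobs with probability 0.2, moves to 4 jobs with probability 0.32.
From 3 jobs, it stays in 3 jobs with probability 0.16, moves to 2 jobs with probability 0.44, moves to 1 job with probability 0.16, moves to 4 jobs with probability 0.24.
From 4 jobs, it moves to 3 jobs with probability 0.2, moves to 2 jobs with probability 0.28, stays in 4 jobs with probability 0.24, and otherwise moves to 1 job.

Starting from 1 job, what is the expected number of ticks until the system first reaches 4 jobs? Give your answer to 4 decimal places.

Let t(s) be the expected number of ticks to first reach 4 jobs from state s, with t(4 jobs) = 0. Conditioning on the first tick:
t(1 job) = 1 + 0.24·t(1 job) + 0.16·t(2 jobs) + 0.32·t(3 jobs)
t(2 jobs) = 1 + 0.32·t(1 job) + 0.16·t(2 jobs) + 0.2·t(3 jobs)
t(3 jobs) = 1 + 0.16·t(1 job) + 0.44·t(2 jobs) + 0.16·t(3 jobs)
Solving: t(1 job) = 3.5824, t(2 jobs) = 3.4287, t(3 jobs) = 3.6688.
Expected ticks from 1 job to 4 jobs: 3.5824.

3.5824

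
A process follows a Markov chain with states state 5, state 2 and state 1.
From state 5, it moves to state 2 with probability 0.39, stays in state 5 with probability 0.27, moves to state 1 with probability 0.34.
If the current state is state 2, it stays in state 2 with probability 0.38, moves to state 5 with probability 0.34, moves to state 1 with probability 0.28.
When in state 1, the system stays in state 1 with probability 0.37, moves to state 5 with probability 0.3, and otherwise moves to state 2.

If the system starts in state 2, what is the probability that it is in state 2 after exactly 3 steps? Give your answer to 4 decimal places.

0.3668

Propagate the distribution vector 3 steps from state 2.
After 0 steps: (0.0000, 1.0000, 0.0000)
After 1 step: (0.3400, 0.3800, 0.2800)
After 2 steps: (0.3050, 0.3694, 0.3256)
After 3 steps: (0.3056, 0.3668, 0.3276)
P(in state 2 after 3 steps) = 0.3668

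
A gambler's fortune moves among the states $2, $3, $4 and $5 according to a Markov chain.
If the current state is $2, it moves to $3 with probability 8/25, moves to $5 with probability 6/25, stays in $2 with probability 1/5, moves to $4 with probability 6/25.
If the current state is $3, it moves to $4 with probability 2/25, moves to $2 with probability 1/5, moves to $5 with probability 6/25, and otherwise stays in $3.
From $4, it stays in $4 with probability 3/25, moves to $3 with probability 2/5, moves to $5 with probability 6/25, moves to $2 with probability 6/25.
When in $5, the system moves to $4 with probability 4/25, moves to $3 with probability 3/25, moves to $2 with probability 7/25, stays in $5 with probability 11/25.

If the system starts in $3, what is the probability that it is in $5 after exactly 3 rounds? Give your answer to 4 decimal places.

Propagate the distribution vector 3 rounds from $3.
After 0 rounds: (0.0000, 1.0000, 0.0000, 0.0000)
After 1 round: (0.2000, 0.4800, 0.0800, 0.2400)
After 2 rounds: (0.2224, 0.3552, 0.1344, 0.2880)
After 3 rounds: (0.2284, 0.3300, 0.1440, 0.2976)
P(in $5 after 3 rounds) = 0.2976

0.2976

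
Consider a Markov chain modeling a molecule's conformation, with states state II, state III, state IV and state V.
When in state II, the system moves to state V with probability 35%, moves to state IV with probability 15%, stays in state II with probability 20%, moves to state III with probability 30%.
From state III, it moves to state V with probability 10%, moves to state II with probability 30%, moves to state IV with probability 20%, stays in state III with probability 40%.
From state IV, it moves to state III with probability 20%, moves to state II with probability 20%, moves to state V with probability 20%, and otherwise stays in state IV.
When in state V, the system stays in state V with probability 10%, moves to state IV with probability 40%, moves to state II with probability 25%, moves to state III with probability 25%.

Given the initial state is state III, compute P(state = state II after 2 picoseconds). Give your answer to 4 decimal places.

0.2450

Propagate the distribution vector 2 picoseconds from state III.
After 0 picoseconds: (0.0000, 1.0000, 0.0000, 0.0000)
After 1 picosecond: (0.3000, 0.4000, 0.2000, 0.1000)
After 2 picoseconds: (0.2450, 0.3150, 0.2450, 0.1950)
P(in state II after 2 picoseconds) = 0.2450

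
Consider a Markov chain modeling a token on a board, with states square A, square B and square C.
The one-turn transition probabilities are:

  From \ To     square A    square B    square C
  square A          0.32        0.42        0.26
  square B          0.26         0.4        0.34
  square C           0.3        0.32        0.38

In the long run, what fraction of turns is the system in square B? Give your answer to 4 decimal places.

0.3794

Let the stationary distribution be π with π = πP and π_1 + π_2 + π_3 = 1.
π_1 = 0.32·π_1 + 0.26·π_2 + 0.3·π_3
π_2 = 0.42·π_1 + 0.4·π_2 + 0.32·π_3
Solving with the normalization constraint gives π = (0.2906, 0.3794, 0.3299).
So the stationary probability of square B is 0.3794.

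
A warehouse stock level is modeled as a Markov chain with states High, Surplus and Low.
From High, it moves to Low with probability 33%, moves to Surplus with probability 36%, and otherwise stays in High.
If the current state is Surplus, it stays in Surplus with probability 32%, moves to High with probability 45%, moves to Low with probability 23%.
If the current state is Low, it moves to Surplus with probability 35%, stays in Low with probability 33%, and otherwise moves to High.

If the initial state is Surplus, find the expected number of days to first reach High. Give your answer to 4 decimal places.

2.3994

Let t(s) be the expected number of days to first reach High from state s, with t(High) = 0. Conditioning on the first day:
t(Surplus) = 1 + 0.32·t(Surplus) + 0.23·t(Low)
t(Low) = 1 + 0.35·t(Surplus) + 0.33·t(Low)
Solving: t(Surplus) = 2.3994, t(Low) = 2.7459.
Expected days from Surplus to High: 2.3994.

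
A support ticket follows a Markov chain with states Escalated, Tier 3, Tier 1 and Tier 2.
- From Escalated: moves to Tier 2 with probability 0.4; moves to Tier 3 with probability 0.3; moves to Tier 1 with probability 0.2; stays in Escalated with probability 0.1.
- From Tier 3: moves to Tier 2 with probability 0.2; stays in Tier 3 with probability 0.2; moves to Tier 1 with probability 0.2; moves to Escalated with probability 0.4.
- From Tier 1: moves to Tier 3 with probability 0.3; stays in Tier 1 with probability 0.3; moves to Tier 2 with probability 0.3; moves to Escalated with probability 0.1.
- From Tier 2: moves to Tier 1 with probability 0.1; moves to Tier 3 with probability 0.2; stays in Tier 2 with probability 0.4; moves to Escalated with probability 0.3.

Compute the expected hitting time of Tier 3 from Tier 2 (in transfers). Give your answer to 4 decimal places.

4.2060

Let t(s) be the expected number of transfers to first reach Tier 3 from state s, with t(Tier 3) = 0. Conditioning on the first transfer:
t(Escalated) = 1 + 0.1·t(Escalated) + 0.2·t(Tier 1) + 0.4·t(Tier 2)
t(Tier 1) = 1 + 0.1·t(Escalated) + 0.3·t(Tier 1) + 0.3·t(Tier 2)
t(Tier 2) = 1 + 0.3·t(Escalated) + 0.1·t(Tier 1) + 0.4·t(Tier 2)
Solving: t(Escalated) = 3.8197, t(Tier 1) = 3.7768, t(Tier 2) = 4.2060.
Expected transfers from Tier 2 to Tier 3: 4.2060.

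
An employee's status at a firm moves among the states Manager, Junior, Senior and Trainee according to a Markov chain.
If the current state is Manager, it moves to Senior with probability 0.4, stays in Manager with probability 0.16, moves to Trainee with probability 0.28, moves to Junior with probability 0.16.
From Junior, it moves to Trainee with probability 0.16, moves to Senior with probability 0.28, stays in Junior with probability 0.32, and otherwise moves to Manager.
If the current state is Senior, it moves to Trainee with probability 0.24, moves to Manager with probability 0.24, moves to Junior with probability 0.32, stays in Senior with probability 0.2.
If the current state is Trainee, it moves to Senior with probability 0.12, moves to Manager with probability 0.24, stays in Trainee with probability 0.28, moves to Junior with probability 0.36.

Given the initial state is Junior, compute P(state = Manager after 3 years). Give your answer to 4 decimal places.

Propagate the distribution vector 3 years from Junior.
After 0 years: (0.0000, 1.0000, 0.0000, 0.0000)
After 1 year: (0.2400, 0.3200, 0.2800, 0.1600)
After 2 years: (0.2208, 0.2880, 0.2608, 0.2304)
After 3 years: (0.2223, 0.2939, 0.2488, 0.2350)
P(in Manager after 3 years) = 0.2223

0.2223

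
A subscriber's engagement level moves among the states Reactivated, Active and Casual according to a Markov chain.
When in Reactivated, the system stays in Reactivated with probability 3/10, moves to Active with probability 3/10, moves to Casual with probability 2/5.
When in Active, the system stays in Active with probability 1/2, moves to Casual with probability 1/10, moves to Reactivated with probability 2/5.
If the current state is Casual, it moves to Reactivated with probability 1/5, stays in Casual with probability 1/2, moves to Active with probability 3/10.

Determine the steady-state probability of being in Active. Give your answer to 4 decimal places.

Let the stationary distribution be π with π = πP and π_1 + π_2 + π_3 = 1.
π_1 = 0.3·π_1 + 0.4·π_2 + 0.2·π_3
π_2 = 0.3·π_1 + 0.5·π_2 + 0.3·π_3
Solving with the normalization constraint gives π = (0.3056, 0.3750, 0.3194).
So the stationary probability of Active is 0.3750.

0.3750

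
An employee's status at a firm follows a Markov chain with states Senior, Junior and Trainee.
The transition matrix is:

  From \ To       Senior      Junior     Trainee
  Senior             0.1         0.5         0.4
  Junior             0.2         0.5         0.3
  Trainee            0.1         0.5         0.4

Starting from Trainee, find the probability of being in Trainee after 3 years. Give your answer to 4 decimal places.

0.3500

Propagate the distribution vector 3 years from Trainee.
After 0 years: (0.0000, 0.0000, 1.0000)
After 1 year: (0.1000, 0.5000, 0.4000)
After 2 years: (0.1500, 0.5000, 0.3500)
After 3 years: (0.1500, 0.5000, 0.3500)
P(in Trainee after 3 years) = 0.3500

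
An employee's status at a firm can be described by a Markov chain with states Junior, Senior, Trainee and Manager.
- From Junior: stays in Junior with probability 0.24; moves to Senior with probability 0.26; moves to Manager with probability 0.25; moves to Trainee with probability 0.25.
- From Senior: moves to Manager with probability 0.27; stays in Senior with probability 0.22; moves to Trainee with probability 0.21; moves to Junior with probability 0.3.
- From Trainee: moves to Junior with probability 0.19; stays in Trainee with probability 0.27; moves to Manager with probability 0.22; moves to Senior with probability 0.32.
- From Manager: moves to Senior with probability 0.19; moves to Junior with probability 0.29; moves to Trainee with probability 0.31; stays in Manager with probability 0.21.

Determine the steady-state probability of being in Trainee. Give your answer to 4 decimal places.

Let the stationary distribution be π with π = πP and π_1 + π_2 + π_3 + π_4 = 1.
π_1 = 0.24·π_1 + 0.3·π_2 + 0.19·π_3 + 0.29·π_4
π_2 = 0.26·π_1 + 0.22·π_2 + 0.32·π_3 + 0.19·π_4
π_3 = 0.25·π_1 + 0.21·π_2 + 0.27·π_3 + 0.31·π_4
Solving with the normalization constraint gives π = (0.2538, 0.2490, 0.2595, 0.2377).
So the stationary probability of Trainee is 0.2595.

0.2595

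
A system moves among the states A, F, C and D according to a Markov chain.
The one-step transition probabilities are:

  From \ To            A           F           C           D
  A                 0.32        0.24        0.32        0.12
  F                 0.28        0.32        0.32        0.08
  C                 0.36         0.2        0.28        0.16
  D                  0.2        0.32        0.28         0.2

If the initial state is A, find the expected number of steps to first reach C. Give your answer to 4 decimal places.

3.1720

Let t(s) be the expected number of steps to first reach C from state s, with t(C) = 0. Conditioning on the first step:
t(A) = 1 + 0.32·t(A) + 0.24·t(F) + 0.12·t(D)
t(F) = 1 + 0.28·t(A) + 0.32·t(F) + 0.08·t(D)
t(D) = 1 + 0.2·t(A) + 0.32·t(F) + 0.2·t(D)
Solving: t(A) = 3.1720, t(F) = 3.1661, t(D) = 3.3094.
Expected steps from A to C: 3.1720.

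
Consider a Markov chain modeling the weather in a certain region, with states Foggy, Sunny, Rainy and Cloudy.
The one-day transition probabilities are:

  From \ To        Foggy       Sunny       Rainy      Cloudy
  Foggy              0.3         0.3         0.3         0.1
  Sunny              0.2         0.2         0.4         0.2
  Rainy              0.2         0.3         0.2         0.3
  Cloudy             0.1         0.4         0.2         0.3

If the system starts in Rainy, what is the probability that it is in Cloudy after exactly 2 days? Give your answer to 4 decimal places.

0.2300

Propagate the distribution vector 2 days from Rainy.
After 0 days: (0.0000, 0.0000, 1.0000, 0.0000)
After 1 day: (0.2000, 0.3000, 0.2000, 0.3000)
After 2 days: (0.1900, 0.3000, 0.2800, 0.2300)
P(in Cloudy after 2 days) = 0.2300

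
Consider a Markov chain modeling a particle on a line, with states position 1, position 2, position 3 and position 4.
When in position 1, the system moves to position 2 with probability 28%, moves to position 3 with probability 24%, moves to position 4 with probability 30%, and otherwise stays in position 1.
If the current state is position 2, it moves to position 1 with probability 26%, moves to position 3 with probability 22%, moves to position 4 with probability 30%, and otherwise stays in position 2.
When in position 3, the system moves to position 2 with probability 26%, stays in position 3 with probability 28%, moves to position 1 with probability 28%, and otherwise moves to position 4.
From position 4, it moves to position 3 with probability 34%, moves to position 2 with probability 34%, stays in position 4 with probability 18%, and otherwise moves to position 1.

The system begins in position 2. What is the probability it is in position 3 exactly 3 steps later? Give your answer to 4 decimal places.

Propagate the distribution vector 3 steps from position 2.
After 0 steps: (0.0000, 1.0000, 0.0000, 0.0000)
After 1 step: (0.2600, 0.2200, 0.2200, 0.3000)
After 2 steps: (0.2076, 0.2804, 0.2744, 0.2376)
After 3 steps: (0.2204, 0.2719, 0.2691, 0.2386)
P(in position 3 after 3 steps) = 0.2691

0.2691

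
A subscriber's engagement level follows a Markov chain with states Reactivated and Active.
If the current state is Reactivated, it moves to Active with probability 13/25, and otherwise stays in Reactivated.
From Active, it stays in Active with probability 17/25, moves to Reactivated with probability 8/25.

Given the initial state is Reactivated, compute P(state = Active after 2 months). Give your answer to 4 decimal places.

Sum over the intermediate state after 1 month:
P = P(Reactivated→Reactivated)·P(Reactivated→Active) + P(Reactivated→Active)·P(Active→Active)
  = 0.48×0.52 + 0.52×0.68
  = 0.2496 + 0.3536 = 0.6032

0.6032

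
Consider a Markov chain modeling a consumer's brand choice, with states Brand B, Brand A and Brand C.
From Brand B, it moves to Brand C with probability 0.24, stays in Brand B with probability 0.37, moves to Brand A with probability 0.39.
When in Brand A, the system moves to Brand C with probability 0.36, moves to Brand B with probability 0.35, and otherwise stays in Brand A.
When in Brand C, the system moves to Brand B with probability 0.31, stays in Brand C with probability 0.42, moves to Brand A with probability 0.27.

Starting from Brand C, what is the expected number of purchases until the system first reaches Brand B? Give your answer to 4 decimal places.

3.1151

Let t(s) be the expected number of purchases to first reach Brand B from state s, with t(Brand B) = 0. Conditioning on the first purchase:
t(Brand A) = 1 + 0.29·t(Brand A) + 0.36·t(Brand C)
t(Brand C) = 1 + 0.27·t(Brand A) + 0.42·t(Brand C)
Solving: t(Brand A) = 2.9879, t(Brand C) = 3.1151.
Expected purchases from Brand C to Brand B: 3.1151.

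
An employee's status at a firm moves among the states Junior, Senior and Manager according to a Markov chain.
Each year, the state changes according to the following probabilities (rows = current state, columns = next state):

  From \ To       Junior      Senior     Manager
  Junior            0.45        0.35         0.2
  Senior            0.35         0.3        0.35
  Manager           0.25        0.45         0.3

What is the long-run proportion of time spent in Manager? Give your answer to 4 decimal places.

Let the stationary distribution be π with π = πP and π_1 + π_2 + π_3 = 1.
π_1 = 0.45·π_1 + 0.35·π_2 + 0.25·π_3
π_2 = 0.35·π_1 + 0.3·π_2 + 0.45·π_3
Solving with the normalization constraint gives π = (0.3575, 0.3602, 0.2823).
So the stationary probability of Manager is 0.2823.

0.2823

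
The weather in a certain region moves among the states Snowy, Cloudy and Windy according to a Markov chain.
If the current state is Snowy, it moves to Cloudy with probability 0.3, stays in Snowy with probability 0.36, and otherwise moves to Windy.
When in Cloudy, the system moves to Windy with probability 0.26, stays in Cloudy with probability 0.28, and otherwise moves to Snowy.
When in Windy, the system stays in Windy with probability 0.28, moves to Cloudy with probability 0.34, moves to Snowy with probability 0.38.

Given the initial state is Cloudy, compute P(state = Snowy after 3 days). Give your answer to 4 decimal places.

Propagate the distribution vector 3 days from Cloudy.
After 0 days: (0.0000, 1.0000, 0.0000)
After 1 day: (0.4600, 0.2800, 0.2600)
After 2 days: (0.3932, 0.3048, 0.3020)
After 3 days: (0.3965, 0.3060, 0.2975)
P(in Snowy after 3 days) = 0.3965

0.3965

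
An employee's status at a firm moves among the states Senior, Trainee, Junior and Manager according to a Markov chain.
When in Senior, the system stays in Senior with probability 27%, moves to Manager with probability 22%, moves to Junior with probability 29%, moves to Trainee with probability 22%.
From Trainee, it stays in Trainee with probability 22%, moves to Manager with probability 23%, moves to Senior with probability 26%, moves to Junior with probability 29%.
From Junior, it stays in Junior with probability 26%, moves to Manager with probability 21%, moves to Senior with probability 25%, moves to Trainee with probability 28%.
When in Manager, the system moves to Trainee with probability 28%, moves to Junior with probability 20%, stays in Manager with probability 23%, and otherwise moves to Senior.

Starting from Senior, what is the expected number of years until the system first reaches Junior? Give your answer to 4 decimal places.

3.7066

Let t(s) be the expected number of years to first reach Junior from state s, with t(Junior) = 0. Conditioning on the first year:
t(Senior) = 1 + 0.27·t(Senior) + 0.22·t(Trainee) + 0.22·t(Manager)
t(Trainee) = 1 + 0.26·t(Senior) + 0.22·t(Trainee) + 0.23·t(Manager)
t(Manager) = 1 + 0.29·t(Senior) + 0.28·t(Trainee) + 0.23·t(Manager)
Solving: t(Senior) = 3.7066, t(Trainee) = 3.7100, t(Manager) = 4.0438.
Expected years from Senior to Junior: 3.7066.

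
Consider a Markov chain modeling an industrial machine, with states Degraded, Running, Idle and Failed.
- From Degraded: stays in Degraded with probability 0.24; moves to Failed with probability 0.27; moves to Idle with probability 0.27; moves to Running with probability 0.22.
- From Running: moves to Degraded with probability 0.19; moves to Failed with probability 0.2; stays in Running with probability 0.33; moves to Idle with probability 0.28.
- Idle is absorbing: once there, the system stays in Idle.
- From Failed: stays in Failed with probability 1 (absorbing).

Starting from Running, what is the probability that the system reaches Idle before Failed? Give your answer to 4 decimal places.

0.5650

Let h(s) be the probability of absorption at Idle starting from transient state s. Then h(Idle) = 1 and h(Failed) = 0. By first-step analysis:
h(Degraded) = 0.24·h(Degraded) + 0.22·h(Running) + 0.27·1 + 0.27·0
h(Running) = 0.19·h(Degraded) + 0.33·h(Running) + 0.28·1 + 0.2·0
Solving: h(Degraded) = 0.5188, h(Running) = 0.5650.
Starting from Running, the probability is 0.5650.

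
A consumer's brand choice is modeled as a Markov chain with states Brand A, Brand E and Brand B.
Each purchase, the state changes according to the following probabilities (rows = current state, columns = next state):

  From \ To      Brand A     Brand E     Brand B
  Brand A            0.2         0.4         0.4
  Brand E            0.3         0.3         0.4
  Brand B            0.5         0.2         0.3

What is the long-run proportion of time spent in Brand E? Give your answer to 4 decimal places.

Let the stationary distribution be π with π = πP and π_1 + π_2 + π_3 = 1.
π_1 = 0.2·π_1 + 0.3·π_2 + 0.5·π_3
π_2 = 0.4·π_1 + 0.3·π_2 + 0.2·π_3
Solving with the normalization constraint gives π = (0.3388, 0.2975, 0.3636).
So the stationary probability of Brand E is 0.2975.

0.2975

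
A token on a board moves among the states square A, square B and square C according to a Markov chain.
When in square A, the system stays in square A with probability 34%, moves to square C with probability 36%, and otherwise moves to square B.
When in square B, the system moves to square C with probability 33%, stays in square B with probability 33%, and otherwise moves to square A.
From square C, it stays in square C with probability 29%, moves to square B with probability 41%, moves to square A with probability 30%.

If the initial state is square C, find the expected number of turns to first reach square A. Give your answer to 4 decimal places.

3.1727

Let t(s) be the expected number of turns to first reach square A from state s, with t(square A) = 0. Conditioning on the first turn:
t(square B) = 1 + 0.33·t(square B) + 0.33·t(square C)
t(square C) = 1 + 0.41·t(square B) + 0.29·t(square C)
Solving: t(square B) = 3.0552, t(square C) = 3.1727.
Expected turns from square C to square A: 3.1727.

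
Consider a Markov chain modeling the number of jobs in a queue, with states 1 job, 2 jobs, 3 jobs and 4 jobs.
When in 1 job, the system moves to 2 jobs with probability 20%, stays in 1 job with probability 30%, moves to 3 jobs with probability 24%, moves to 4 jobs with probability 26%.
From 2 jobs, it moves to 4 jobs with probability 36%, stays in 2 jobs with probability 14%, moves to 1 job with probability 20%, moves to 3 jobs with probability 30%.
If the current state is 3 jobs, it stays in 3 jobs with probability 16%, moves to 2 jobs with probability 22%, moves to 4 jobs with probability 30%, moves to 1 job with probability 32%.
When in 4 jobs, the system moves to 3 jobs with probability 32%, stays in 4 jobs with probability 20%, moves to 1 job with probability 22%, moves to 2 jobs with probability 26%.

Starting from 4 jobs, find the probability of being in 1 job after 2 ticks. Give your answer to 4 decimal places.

0.2644

Propagate the distribution vector 2 ticks from 4 jobs.
After 0 ticks: (0.0000, 0.0000, 0.0000, 1.0000)
After 1 tick: (0.2200, 0.2600, 0.3200, 0.2000)
After 2 ticks: (0.2644, 0.2028, 0.2460, 0.2868)
P(in 1 job after 2 ticks) = 0.2644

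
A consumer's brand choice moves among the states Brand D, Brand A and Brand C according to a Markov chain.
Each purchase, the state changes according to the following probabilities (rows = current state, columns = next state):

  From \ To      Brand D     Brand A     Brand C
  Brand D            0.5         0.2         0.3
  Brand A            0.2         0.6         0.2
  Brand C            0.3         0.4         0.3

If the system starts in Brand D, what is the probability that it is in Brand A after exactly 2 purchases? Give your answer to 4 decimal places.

Sum over the intermediate state after 1 purchase:
P = P(Brand D→Brand D)·P(Brand D→Brand A) + P(Brand D→Brand A)·P(Brand A→Brand A) + P(Brand D→Brand C)·P(Brand C→Brand A)
  = 0.5×0.2 + 0.2×0.6 + 0.3×0.4
  = 0.1000 + 0.1200 + 0.1200 = 0.3400

0.3400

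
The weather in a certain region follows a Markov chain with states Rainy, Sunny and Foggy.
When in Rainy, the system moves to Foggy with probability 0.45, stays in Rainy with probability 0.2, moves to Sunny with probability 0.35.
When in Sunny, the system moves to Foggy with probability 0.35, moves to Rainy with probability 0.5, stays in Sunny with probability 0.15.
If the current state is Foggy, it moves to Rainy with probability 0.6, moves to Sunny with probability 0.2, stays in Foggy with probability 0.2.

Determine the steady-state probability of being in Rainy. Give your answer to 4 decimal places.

Let the stationary distribution be π with π = πP and π_1 + π_2 + π_3 = 1.
π_1 = 0.2·π_1 + 0.5·π_2 + 0.6·π_3
π_2 = 0.35·π_1 + 0.15·π_2 + 0.2·π_3
Solving with the normalization constraint gives π = (0.4108, 0.2492, 0.3401).
So the stationary probability of Rainy is 0.4108.

0.4108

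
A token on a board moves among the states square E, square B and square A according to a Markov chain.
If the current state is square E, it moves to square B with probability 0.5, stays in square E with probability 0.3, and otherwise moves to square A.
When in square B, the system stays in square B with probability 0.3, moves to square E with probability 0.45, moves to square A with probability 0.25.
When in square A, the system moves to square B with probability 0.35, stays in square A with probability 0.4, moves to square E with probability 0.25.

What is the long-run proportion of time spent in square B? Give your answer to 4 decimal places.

0.3824

Let the stationary distribution be π with π = πP and π_1 + π_2 + π_3 = 1.
π_1 = 0.3·π_1 + 0.45·π_2 + 0.25·π_3
π_2 = 0.5·π_1 + 0.3·π_2 + 0.35·π_3
Solving with the normalization constraint gives π = (0.3437, 0.3824, 0.2739).
So the stationary probability of square B is 0.3824.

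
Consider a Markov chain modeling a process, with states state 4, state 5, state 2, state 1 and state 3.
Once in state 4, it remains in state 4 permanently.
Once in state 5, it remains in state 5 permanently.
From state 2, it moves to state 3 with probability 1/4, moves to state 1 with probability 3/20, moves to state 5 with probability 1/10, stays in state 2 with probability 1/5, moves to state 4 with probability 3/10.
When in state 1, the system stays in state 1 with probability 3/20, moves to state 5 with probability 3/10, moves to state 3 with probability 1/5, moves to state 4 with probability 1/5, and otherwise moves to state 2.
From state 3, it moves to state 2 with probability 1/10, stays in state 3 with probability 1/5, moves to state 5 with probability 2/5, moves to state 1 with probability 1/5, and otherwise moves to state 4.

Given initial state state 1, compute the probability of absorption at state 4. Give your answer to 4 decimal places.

Let h(s) be the probability of absorption at state 4 starting from transient state s. Then h(state 4) = 1 and h(state 5) = 0. By first-step analysis:
h(state 2) = 0.3·1 + 0.1·0 + 0.2·h(state 2) + 0.15·h(state 1) + 0.25·h(state 3)
h(state 1) = 0.2·1 + 0.3·0 + 0.15·h(state 2) + 0.15·h(state 1) + 0.2·h(state 3)
h(state 3) = 0.1·1 + 0.4·0 + 0.1·h(state 2) + 0.2·h(state 1) + 0.2·h(state 3)
Solving: h(state 2) = 0.5414, h(state 1) = 0.3997, h(state 3) = 0.2926.
Starting from state 1, the probability is 0.3997.

0.3997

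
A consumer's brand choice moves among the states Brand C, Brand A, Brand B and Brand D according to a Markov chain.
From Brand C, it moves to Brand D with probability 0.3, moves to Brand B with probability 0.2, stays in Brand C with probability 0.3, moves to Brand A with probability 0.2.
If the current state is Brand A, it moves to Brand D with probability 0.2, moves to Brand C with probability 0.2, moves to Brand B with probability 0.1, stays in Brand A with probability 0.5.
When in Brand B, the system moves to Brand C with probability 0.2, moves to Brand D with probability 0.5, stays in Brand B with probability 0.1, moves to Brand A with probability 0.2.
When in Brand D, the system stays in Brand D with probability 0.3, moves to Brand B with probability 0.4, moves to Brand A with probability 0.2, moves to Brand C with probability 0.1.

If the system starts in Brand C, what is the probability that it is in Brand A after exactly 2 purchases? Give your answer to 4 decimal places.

Propagate the distribution vector 2 purchases from Brand C.
After 0 purchases: (1.0000, 0.0000, 0.0000, 0.0000)
After 1 purchase: (0.3000, 0.2000, 0.2000, 0.3000)
After 2 purchases: (0.2000, 0.2600, 0.2200, 0.3200)
P(in Brand A after 2 purchases) = 0.2600

0.2600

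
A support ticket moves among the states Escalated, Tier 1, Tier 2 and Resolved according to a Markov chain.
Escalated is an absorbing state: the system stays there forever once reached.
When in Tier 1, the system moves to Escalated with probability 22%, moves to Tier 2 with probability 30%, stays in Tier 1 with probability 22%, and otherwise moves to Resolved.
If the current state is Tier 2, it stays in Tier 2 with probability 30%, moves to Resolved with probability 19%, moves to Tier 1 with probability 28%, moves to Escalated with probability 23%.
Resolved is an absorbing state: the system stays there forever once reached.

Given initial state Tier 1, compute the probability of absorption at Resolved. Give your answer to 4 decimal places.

Let h(s) be the probability of absorption at Resolved starting from transient state s. Then h(Resolved) = 1 and h(Escalated) = 0. By first-step analysis:
h(Tier 1) = 0.22·0 + 0.22·h(Tier 1) + 0.3·h(Tier 2) + 0.26·1
h(Tier 2) = 0.23·0 + 0.28·h(Tier 1) + 0.3·h(Tier 2) + 0.19·1
Solving: h(Tier 1) = 0.5173, h(Tier 2) = 0.4784.
Starting from Tier 1, the probability is 0.5173.

0.5173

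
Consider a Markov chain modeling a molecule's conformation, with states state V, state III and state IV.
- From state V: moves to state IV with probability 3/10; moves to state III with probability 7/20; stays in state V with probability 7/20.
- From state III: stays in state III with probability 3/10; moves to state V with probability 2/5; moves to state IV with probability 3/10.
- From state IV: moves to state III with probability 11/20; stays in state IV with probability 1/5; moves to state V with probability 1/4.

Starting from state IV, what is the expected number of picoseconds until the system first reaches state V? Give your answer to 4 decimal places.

3.1646

Let t(s) be the expected number of picoseconds to first reach state V from state s, with t(state V) = 0. Conditioning on the first picosecond:
t(state III) = 1 + 0.3·t(state III) + 0.3·t(state IV)
t(state IV) = 1 + 0.55·t(state III) + 0.2·t(state IV)
Solving: t(state III) = 2.7848, t(state IV) = 3.1646.
Expected picoseconds from state IV to state V: 3.1646.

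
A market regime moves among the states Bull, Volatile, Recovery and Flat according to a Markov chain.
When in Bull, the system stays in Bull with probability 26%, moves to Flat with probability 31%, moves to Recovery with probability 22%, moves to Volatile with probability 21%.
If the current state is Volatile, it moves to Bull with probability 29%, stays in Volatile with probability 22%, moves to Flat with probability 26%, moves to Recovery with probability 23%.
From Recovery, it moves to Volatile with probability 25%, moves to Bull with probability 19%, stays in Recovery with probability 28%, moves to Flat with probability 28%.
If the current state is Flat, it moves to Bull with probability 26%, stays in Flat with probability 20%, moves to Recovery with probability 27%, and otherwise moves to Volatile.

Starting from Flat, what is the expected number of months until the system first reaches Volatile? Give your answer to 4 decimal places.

Let t(s) be the expected number of months to first reach Volatile from state s, with t(Volatile) = 0. Conditioning on the first month:
t(Bull) = 1 + 0.26·t(Bull) + 0.22·t(Recovery) + 0.31·t(Flat)
t(Recovery) = 1 + 0.19·t(Bull) + 0.28·t(Recovery) + 0.28·t(Flat)
t(Flat) = 1 + 0.26·t(Bull) + 0.27·t(Recovery) + 0.2·t(Flat)
Solving: t(Bull) = 4.2320, t(Recovery) = 4.0595, t(Flat) = 3.9955.
Expected months from Flat to Volatile: 3.9955.

3.9955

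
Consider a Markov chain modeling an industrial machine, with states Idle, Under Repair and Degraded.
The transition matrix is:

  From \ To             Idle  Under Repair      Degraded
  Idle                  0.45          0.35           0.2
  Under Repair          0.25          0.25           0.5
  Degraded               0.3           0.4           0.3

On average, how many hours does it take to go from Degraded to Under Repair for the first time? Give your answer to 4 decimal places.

2.6154

Let t(s) be the expected number of hours to first reach Under Repair from state s, with t(Under Repair) = 0. Conditioning on the first hour:
t(Idle) = 1 + 0.45·t(Idle) + 0.2·t(Degraded)
t(Degraded) = 1 + 0.3·t(Idle) + 0.3·t(Degraded)
Solving: t(Idle) = 2.7692, t(Degraded) = 2.6154.
Expected hours from Degraded to Under Repair: 2.6154.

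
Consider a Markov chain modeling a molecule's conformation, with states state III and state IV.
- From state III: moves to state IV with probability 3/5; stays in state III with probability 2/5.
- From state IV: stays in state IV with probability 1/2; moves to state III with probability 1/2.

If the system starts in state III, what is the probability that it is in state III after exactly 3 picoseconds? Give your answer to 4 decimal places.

0.4540

Propagate the distribution vector 3 picoseconds from state III.
After 0 picoseconds: (1.0000, 0.0000)
After 1 picosecond: (0.4000, 0.6000)
After 2 picoseconds: (0.4600, 0.5400)
After 3 picoseconds: (0.4540, 0.5460)
P(in state III after 3 picoseconds) = 0.4540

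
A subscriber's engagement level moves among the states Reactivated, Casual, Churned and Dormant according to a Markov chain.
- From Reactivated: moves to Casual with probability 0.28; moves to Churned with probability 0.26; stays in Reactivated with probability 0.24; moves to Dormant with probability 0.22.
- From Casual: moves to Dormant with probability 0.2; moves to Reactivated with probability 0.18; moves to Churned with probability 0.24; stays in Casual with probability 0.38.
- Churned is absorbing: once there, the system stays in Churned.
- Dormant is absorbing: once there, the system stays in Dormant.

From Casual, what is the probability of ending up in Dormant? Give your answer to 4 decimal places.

Let h(s) be the probability of absorption at Dormant starting from transient state s. Then h(Dormant) = 1 and h(Churned) = 0. By first-step analysis:
h(Reactivated) = 0.24·h(Reactivated) + 0.28·h(Casual) + 0.26·0 + 0.22·1
h(Casual) = 0.18·h(Reactivated) + 0.38·h(Casual) + 0.24·0 + 0.2·1
Solving: h(Reactivated) = 0.4572, h(Casual) = 0.4553.
Starting from Casual, the probability is 0.4553.

0.4553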